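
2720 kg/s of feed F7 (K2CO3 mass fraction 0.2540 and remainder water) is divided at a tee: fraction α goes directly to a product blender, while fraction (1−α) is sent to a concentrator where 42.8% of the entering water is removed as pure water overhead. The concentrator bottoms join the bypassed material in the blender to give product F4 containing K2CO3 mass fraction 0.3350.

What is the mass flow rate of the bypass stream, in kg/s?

660.2 kg/s

All 2720×0.254 = 690.88 kg/s of K2CO3 reaches F4, so F4 = 690.88/0.335 = 2062.3 kg/s and vapour = 657.67 kg/s.
The evaporator receives (1−α)·2720 of feed at 0.746 water and removes 0.428 of that water:
0.428×0.746×(1−α)×2720 = 657.67
(1−α) = 657.67/868.46 = 0.7573;  α = 0.2427.
Bypass flow = 0.2427×2720 = 660.19 kg/s.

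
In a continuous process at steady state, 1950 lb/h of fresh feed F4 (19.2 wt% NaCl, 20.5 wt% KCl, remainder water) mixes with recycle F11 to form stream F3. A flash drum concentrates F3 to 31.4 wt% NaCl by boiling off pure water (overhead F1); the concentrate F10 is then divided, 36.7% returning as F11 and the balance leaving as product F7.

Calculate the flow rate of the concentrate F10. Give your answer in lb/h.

1884 lb/h

Overall NaCl balance (none leaves overhead): NaCl in fresh feed = NaCl in product, i.e. 1950×0.192 = (1−0.367)·F10·0.314.
F10 = 374.4/(0.314×0.633) = 1883.7 lb/h.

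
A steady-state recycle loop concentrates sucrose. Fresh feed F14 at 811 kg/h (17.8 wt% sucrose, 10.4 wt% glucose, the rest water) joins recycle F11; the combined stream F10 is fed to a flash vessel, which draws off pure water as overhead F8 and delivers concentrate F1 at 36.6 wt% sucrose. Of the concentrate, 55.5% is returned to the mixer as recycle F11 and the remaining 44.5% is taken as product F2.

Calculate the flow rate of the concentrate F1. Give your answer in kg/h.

Overall sucrose balance (none leaves overhead): sucrose in fresh feed = sucrose in product, i.e. 811×0.178 = (1−0.555)·F1·0.366.
F1 = 144.36/(0.366×0.445) = 886.34 kg/h.

886.3 kg/h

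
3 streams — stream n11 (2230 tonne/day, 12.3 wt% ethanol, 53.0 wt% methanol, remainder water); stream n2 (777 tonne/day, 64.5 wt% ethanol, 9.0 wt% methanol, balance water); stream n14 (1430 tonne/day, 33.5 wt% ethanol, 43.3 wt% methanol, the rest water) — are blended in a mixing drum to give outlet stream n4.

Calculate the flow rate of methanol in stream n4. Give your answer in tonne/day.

1871 tonne/day

methanol out = methanol in = 2230×0.530 + 777×0.090 + 1430×0.433 = 1871 tonne/day.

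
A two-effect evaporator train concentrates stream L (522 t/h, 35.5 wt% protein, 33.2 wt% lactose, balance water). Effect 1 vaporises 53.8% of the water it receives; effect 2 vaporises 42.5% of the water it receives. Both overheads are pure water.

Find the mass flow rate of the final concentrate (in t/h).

water in feed = 522×0.313 = 163.39 t/h.
After stage 1: water left = (1−0.538)×163.39 = 75.484; stream total = 434.1 t/h.
After stage 2: water left = (1−0.425)×75.484 = 43.403; final concentrate = 402.02 t/h.

402 t/h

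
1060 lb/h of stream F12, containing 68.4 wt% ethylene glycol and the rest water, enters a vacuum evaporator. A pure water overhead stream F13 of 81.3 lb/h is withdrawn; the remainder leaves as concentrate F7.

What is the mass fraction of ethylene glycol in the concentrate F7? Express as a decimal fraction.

ethylene glycol is not removed: 1060×0.684 = 725.04 lb/h of ethylene glycol enters F7.
Concentrate = 1060 − 81.3 = 978.7 lb/h.
Mass fraction = 725.04/978.7 = 0.741.

0.741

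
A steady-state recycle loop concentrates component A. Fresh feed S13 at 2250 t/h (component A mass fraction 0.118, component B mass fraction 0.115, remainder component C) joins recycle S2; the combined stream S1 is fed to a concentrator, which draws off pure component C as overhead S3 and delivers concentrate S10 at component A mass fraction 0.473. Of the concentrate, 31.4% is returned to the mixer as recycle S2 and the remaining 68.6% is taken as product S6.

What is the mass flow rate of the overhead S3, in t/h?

1689 t/h

Overall component A balance (none leaves overhead): component A in fresh feed = component A in product, i.e. 2250×0.118 = (1−0.314)·S10·0.473.
S10 = 265.5/(0.473×0.686) = 818.24 t/h.
Recycle S2 = 0.314×818.24 = 256.93 t/h.
Combined feed S1 = 2250 + 256.93 = 2506.9 t/h.
Overhead S3 = S1 − S10 = 2506.9 − 818.24 = 1688.7 t/h.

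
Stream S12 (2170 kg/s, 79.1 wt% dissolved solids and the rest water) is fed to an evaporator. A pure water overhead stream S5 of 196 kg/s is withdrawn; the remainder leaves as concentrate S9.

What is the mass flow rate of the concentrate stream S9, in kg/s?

Concentrate = 2170 − 196 = 1974 kg/s.

1974 kg/s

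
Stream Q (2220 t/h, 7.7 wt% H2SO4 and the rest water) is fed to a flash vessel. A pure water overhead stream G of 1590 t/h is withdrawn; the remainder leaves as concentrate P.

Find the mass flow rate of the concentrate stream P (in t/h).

Concentrate = 2220 − 1590 = 630 t/h.

630 t/h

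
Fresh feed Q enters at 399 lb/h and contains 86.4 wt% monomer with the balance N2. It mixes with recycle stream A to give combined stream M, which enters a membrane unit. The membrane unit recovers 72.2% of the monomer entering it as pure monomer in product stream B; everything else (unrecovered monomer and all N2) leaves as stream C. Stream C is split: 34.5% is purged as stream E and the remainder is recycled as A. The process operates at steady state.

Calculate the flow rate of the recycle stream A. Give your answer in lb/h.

N2 enters only via Q and leaves only via the purge: 399×0.136 = 0.345×(N2 in C), and the membrane unit passes all N2, so N2 in M = N2 in C = 157.29 lb/h.
monomer in M: m_A = 399×0.864 + (1−0.345)·(1−0.722)·m_A, so m_A = 344.74/0.8179 = 421.48 lb/h.
C = (1−0.722)×421.48 + 157.29 = 274.46 lb/h.
Recycle A = (1−0.345)×274.46 = 179.77 lb/h.

179.8 lb/h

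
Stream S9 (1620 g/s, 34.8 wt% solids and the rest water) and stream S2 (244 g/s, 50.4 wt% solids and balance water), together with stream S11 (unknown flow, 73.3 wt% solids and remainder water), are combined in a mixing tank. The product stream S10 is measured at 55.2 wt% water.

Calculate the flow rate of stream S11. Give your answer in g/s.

Let S11 be the unknown flow. Total out = 1864 + S11.
water balance: 1177.3 + 0.267·S11 = 0.552·(1864 + S11)
(0.267 − 0.552)·S11 = 0.552×1864 − 1177.3 = -148.34
S11 = -148.34 / -0.285 = 520.48 g/s

520.5 g/s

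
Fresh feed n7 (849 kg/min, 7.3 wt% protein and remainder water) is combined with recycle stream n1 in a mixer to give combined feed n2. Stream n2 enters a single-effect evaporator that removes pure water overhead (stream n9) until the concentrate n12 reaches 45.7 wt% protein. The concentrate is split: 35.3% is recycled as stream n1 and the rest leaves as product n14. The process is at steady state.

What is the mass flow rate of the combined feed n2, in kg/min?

Overall protein balance (none leaves overhead): protein in fresh feed = protein in product, i.e. 849×0.073 = (1−0.353)·n12·0.457.
n12 = 61.977/(0.457×0.647) = 209.61 kg/min.
Recycle n1 = 0.353×209.61 = 73.992 kg/min.
Combined feed n2 = 849 + 73.992 = 922.99 kg/min.

923 kg/min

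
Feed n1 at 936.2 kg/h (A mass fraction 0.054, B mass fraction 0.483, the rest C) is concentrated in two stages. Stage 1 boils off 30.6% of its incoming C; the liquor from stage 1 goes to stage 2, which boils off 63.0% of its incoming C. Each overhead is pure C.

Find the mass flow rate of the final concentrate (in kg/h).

C in feed = 936.2×0.463 = 433.46 kg/h.
After stage 1: C left = (1−0.306)×433.46 = 300.82; stream total = 803.56 kg/h.
After stage 2: C left = (1−0.630)×300.82 = 111.3; final concentrate = 614.04 kg/h.

614 kg/h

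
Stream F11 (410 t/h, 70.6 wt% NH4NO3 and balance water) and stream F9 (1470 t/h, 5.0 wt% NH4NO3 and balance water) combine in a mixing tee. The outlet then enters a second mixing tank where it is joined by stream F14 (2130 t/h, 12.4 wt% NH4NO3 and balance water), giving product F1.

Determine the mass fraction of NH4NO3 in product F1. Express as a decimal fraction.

0.156

Overall, product flow = 4010 t/h.
NH4NO3 in = 410×0.706 + 1470×0.050 + 2130×0.124 = 627.08 t/h.
NH4NO3 fraction in F1 = 0.156.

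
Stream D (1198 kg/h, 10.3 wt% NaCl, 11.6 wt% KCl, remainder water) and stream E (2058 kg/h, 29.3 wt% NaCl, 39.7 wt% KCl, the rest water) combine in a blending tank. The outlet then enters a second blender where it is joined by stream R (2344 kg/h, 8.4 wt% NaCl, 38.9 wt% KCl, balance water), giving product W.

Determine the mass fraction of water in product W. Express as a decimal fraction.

0.5016

Overall, product flow = 5600 kg/h.
water in = 1198×0.781 + 2058×0.310 + 2344×0.527 = 2808.9 kg/h.
water fraction in W = 0.5016.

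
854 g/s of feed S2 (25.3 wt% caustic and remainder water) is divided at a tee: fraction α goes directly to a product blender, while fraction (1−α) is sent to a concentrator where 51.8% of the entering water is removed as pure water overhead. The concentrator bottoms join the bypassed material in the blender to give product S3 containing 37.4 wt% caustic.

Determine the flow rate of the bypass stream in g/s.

All 854×0.253 = 216.06 g/s of caustic reaches S3, so S3 = 216.06/0.374 = 577.71 g/s and vapour = 276.29 g/s.
The evaporator receives (1−α)·854 of feed at 0.747 water and removes 0.518 of that water:
0.518×0.747×(1−α)×854 = 276.29
(1−α) = 276.29/330.45 = 0.8361;  α = 0.1639.
Bypass flow = 0.1639×854 = 139.96 g/s.

140 g/s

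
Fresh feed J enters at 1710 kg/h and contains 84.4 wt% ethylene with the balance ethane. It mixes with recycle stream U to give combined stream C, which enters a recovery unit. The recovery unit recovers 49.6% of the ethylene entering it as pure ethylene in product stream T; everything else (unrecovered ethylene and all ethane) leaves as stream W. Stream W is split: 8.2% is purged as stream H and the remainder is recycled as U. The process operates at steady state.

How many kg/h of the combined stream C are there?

5939 kg/h

ethane enters only via J and leaves only via the purge: 1710×0.156 = 0.082×(ethane in W), and the recovery unit passes all ethane, so ethane in C = ethane in W = 3253.2 kg/h.
ethylene in C: m_A = 1710×0.844 + (1−0.082)·(1−0.496)·m_A, so m_A = 1443.2/0.5373 = 2686 kg/h.
C = 2686 + 3253.2 = 5939.1 kg/h.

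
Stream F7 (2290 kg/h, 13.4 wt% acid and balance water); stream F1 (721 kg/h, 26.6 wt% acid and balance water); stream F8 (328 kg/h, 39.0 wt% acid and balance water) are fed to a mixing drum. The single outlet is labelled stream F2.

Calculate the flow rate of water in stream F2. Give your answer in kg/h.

water out = water in = 2290×0.866 + 721×0.734 + 328×0.610 = 2712.4 kg/h.

2712 kg/h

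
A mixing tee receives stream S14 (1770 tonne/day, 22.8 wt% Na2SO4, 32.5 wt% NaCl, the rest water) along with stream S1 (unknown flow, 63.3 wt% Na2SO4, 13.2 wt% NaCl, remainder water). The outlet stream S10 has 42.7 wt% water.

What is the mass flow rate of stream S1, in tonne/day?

184.4 tonne/day

Let S1 be the unknown flow. Total out = 1770 + S1.
water balance: 791.19 + 0.235·S1 = 0.427·(1770 + S1)
(0.235 − 0.427)·S1 = 0.427×1770 − 791.19 = -35.4
S1 = -35.4 / -0.192 = 184.38 tonne/day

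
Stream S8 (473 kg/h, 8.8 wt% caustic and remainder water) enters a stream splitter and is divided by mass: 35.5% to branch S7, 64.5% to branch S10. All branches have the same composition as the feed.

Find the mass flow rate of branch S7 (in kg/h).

Branch S7 flow = 0.355×473 = 167.91 kg/h.

167.9 kg/h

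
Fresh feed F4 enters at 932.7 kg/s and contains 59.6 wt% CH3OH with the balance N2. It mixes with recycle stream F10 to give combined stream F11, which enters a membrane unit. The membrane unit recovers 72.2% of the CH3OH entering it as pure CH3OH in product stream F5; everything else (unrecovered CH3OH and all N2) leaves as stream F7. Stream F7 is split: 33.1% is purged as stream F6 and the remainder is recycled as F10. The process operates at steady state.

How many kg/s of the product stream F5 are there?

CH3OH in F11: m_A = 932.7×0.596 + (1−0.331)·(1−0.722)·m_A, so m_A = 555.89/0.8140 = 682.9 kg/s.
Product F5 = 0.722×682.9 = 493.05 kg/s.

493.1 kg/s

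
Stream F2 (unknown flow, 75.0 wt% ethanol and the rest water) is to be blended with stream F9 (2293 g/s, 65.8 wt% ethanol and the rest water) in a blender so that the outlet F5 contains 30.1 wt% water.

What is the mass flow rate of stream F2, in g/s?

Let F2 be the unknown flow. Total out = 2293 + F2.
water balance: 784.21 + 0.250·F2 = 0.301·(2293 + F2)
(0.250 − 0.301)·F2 = 0.301×2293 − 784.21 = -94.013
F2 = -94.013 / -0.051 = 1843.4 g/s

1843 g/s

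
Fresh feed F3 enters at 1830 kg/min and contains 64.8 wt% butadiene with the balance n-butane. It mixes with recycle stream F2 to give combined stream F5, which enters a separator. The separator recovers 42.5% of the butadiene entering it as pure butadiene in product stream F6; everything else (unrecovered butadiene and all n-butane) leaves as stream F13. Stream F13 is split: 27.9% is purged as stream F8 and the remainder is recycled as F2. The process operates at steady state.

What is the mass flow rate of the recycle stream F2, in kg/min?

2504 kg/min

n-butane enters only via F3 and leaves only via the purge: 1830×0.352 = 0.279×(n-butane in F13), and the separator passes all n-butane, so n-butane in F5 = n-butane in F13 = 2308.8 kg/min.
butadiene in F5: m_A = 1830×0.648 + (1−0.279)·(1−0.425)·m_A, so m_A = 1185.8/0.5854 = 2025.6 kg/min.
F13 = (1−0.425)×2025.6 + 2308.8 = 3473.5 kg/min.
Recycle F2 = (1−0.279)×3473.5 = 2504.4 kg/min.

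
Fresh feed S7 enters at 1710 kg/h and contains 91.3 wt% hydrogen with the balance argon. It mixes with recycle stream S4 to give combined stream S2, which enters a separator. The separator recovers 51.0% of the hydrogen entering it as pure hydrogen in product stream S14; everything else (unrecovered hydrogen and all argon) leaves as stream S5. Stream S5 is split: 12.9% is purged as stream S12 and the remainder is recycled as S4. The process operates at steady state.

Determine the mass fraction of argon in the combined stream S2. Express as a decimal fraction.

0.297

argon enters only via S7 and leaves only via the purge: 1710×0.087 = 0.129×(argon in S5), and the separator passes all argon, so argon in S2 = argon in S5 = 1153.3 kg/h.
hydrogen in S2: m_A = 1710×0.913 + (1−0.129)·(1−0.510)·m_A, so m_A = 1561.2/0.5732 = 2723.7 kg/h.
S2 = 2723.7 + 1153.3 = 3876.9 kg/h.
argon fraction in S2 = 1153.3/3876.9 = 0.297.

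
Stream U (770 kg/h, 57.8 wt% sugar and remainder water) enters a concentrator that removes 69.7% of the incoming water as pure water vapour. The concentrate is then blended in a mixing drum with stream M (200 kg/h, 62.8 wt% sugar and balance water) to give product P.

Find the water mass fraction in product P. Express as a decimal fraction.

0.232

Vapour removed = 0.697×0.422×770 = 226.48 kg/h; concentrate = 543.52 kg/h.
water reaching the mixer = 98.457 (from concentrate) + 200×0.372 = 172.86 kg/h.
Product flow = 543.52 + 200 = 743.52 kg/h; water fraction = 0.232.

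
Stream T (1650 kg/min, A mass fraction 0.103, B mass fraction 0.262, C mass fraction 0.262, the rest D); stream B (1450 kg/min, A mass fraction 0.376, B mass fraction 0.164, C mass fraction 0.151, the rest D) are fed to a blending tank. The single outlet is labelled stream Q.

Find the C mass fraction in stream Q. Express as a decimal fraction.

Total flow out = 1650 + 1450 = 3100 kg/min.
C in = 1650×0.262 + 1450×0.151 = 651.25 kg/min.
C mass fraction in Q = 651.25/3100 = 0.210.

0.210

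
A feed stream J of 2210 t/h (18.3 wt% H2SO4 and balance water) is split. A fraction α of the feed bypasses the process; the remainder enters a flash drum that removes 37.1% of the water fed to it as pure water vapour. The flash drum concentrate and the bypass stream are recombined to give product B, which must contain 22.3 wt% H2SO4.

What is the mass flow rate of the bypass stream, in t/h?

All 2210×0.183 = 404.43 t/h of H2SO4 reaches B, so B = 404.43/0.223 = 1813.6 t/h and vapour = 396.41 t/h.
The evaporator receives (1−α)·2210 of feed at 0.817 water and removes 0.371 of that water:
0.371×0.817×(1−α)×2210 = 396.41
(1−α) = 396.41/669.87 = 0.5918;  α = 0.4082.
Bypass flow = 0.4082×2210 = 902.17 t/h.

902.2 t/h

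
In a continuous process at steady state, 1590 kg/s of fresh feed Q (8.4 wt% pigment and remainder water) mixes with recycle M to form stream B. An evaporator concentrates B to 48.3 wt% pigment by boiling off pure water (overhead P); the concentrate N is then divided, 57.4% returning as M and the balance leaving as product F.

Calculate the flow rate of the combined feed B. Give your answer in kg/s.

Overall pigment balance (none leaves overhead): pigment in fresh feed = pigment in product, i.e. 1590×0.084 = (1−0.574)·N·0.483.
N = 133.56/(0.483×0.426) = 649.11 kg/s.
Recycle M = 0.574×649.11 = 372.59 kg/s.
Combined feed B = 1590 + 372.59 = 1962.6 kg/s.

1963 kg/s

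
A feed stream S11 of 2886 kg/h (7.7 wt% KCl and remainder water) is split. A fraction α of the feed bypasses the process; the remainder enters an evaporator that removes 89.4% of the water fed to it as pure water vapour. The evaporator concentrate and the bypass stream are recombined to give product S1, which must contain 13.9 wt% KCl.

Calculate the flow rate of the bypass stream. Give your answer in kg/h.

1326 kg/h

All 2886×0.077 = 222.22 kg/h of KCl reaches S1, so S1 = 222.22/0.139 = 1598.7 kg/h and vapour = 1287.3 kg/h.
The evaporator receives (1−α)·2886 of feed at 0.923 water and removes 0.894 of that water:
0.894×0.923×(1−α)×2886 = 1287.3
(1−α) = 1287.3/2381.4 = 0.5406;  α = 0.4594.
Bypass flow = 0.4594×2886 = 1326 kg/h.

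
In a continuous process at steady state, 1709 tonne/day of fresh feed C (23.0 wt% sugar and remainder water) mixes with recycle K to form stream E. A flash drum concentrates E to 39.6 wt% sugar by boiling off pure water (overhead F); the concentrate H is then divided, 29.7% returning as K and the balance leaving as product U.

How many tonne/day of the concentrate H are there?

1412 tonne/day

Overall sugar balance (none leaves overhead): sugar in fresh feed = sugar in product, i.e. 1709×0.230 = (1−0.297)·H·0.396.
H = 393.07/(0.396×0.703) = 1412 tonne/day.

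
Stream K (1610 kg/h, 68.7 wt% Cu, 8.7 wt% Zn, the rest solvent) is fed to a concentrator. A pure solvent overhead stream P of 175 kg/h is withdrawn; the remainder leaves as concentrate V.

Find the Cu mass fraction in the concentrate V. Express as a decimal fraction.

0.7708

Cu is not removed: 1610×0.687 = 1106.1 kg/h of Cu enters V.
Concentrate = 1610 − 175 = 1435 kg/h.
Mass fraction = 1106.1/1435 = 0.7708.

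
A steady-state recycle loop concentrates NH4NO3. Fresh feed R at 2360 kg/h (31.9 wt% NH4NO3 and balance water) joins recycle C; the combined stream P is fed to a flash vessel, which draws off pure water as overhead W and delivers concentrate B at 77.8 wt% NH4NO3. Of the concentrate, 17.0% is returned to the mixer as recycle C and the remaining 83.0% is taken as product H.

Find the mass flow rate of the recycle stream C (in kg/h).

198.2 kg/h

Overall NH4NO3 balance (none leaves overhead): NH4NO3 in fresh feed = NH4NO3 in product, i.e. 2360×0.319 = (1−0.170)·B·0.778.
B = 752.84/(0.778×0.830) = 1165.9 kg/h.
Recycle C = 0.170×1165.9 = 198.2 kg/h.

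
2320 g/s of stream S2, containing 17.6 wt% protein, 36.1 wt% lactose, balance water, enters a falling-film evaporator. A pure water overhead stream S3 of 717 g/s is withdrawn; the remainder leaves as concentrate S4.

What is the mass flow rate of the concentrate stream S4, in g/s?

Concentrate = 2320 − 717 = 1603 g/s.

1603 g/s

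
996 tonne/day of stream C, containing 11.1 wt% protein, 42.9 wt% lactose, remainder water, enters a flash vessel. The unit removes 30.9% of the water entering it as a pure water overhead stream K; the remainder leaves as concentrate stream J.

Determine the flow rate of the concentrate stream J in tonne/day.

water entering = 996×0.460 = 458.16 tonne/day; overhead removed = 0.309×458.16 = 141.57 tonne/day.
Concentrate = 996 − 141.57 = 854.43 tonne/day.

854.4 tonne/day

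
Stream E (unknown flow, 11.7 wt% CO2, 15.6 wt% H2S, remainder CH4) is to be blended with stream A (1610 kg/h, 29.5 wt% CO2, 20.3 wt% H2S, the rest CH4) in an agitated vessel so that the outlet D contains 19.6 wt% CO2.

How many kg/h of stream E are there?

2018 kg/h

Let E be the unknown flow. Total out = 1610 + E.
CO2 balance: 474.95 + 0.117·E = 0.196·(1610 + E)
(0.117 − 0.196)·E = 0.196×1610 − 474.95 = -159.39
E = -159.39 / -0.079 = 2017.6 kg/h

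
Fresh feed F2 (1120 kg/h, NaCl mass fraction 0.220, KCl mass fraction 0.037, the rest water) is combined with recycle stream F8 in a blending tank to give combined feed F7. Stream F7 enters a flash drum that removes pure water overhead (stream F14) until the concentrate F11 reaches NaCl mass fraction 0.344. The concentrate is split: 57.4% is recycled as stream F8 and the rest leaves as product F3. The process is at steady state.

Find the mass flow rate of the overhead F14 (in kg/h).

Overall NaCl balance (none leaves overhead): NaCl in fresh feed = NaCl in product, i.e. 1120×0.220 = (1−0.574)·F11·0.344.
F11 = 246.4/(0.344×0.426) = 1681.4 kg/h.
Recycle F8 = 0.574×1681.4 = 965.13 kg/h.
Combined feed F7 = 1120 + 965.13 = 2085.1 kg/h.
Overhead F14 = F7 − F11 = 2085.1 − 1681.4 = 403.72 kg/h.

403.7 kg/h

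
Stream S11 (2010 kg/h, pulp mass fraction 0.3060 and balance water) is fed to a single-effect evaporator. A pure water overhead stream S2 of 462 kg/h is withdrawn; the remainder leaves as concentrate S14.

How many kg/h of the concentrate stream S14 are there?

1548 kg/h

Concentrate = 2010 − 462 = 1548 kg/h.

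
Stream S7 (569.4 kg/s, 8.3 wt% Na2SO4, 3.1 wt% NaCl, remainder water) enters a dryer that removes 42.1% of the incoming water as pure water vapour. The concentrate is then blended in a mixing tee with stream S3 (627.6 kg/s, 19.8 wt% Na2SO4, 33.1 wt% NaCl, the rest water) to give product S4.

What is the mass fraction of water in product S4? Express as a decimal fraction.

Vapour removed = 0.421×0.886×569.4 = 212.39 kg/s; concentrate = 357.01 kg/s.
water reaching the mixer = 292.1 (from concentrate) + 627.6×0.471 = 587.7 kg/s.
Product flow = 357.01 + 627.6 = 984.61 kg/s; water fraction = 0.5969.

0.5969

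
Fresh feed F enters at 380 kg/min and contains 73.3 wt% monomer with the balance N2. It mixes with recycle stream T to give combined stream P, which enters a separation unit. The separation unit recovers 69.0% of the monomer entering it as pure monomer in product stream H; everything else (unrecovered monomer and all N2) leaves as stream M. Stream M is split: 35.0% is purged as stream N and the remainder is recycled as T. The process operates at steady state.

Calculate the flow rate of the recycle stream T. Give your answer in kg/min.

N2 enters only via F and leaves only via the purge: 380×0.267 = 0.350×(N2 in M), and the separation unit passes all N2, so N2 in P = N2 in M = 289.89 kg/min.
monomer in P: m_A = 380×0.733 + (1−0.350)·(1−0.690)·m_A, so m_A = 278.54/0.7985 = 348.83 kg/min.
M = (1−0.690)×348.83 + 289.89 = 398.02 kg/min.
Recycle T = (1−0.350)×398.02 = 258.71 kg/min.

258.7 kg/min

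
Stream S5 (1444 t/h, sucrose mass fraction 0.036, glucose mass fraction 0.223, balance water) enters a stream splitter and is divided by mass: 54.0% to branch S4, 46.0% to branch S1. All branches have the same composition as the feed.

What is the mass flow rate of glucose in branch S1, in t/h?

Branch S1 total = 0.460×1444 = 664.24 t/h.
glucose in S1 = 0.223×664.24 = 148.13 t/h.

148.1 t/h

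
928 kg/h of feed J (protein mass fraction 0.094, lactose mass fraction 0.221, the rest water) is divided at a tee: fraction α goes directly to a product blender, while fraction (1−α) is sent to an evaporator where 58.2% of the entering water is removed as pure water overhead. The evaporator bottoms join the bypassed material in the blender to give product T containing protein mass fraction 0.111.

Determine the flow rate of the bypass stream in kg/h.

571.5 kg/h

All 928×0.094 = 87.232 kg/h of protein reaches T, so T = 87.232/0.111 = 785.87 kg/h and vapour = 142.13 kg/h.
The evaporator receives (1−α)·928 of feed at 0.685 water and removes 0.582 of that water:
0.582×0.685×(1−α)×928 = 142.13
(1−α) = 142.13/369.97 = 0.3842;  α = 0.6158.
Bypass flow = 0.6158×928 = 571.5 kg/h.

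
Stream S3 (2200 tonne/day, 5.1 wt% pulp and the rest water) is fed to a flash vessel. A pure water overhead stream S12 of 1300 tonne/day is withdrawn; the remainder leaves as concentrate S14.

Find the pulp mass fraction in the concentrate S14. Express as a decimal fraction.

pulp is not removed: 2200×0.051 = 112.2 tonne/day of pulp enters S14.
Concentrate = 2200 − 1300 = 900 tonne/day.
Mass fraction = 112.2/900 = 0.125.

0.125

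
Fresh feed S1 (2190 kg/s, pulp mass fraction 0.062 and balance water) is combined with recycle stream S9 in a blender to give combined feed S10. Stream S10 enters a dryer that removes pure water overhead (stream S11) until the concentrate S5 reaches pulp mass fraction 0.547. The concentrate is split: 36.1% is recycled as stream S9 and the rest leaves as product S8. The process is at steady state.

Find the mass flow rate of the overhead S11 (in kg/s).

1942 kg/s

Overall pulp balance (none leaves overhead): pulp in fresh feed = pulp in product, i.e. 2190×0.062 = (1−0.361)·S5·0.547.
S5 = 135.78/(0.547×0.639) = 388.46 kg/s.
Recycle S9 = 0.361×388.46 = 140.23 kg/s.
Combined feed S10 = 2190 + 140.23 = 2330.2 kg/s.
Overhead S11 = S10 − S5 = 2330.2 − 388.46 = 1941.8 kg/s.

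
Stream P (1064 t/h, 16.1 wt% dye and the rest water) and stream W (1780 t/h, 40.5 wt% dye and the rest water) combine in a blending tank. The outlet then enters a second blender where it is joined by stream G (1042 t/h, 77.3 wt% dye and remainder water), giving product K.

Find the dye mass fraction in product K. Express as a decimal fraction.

0.437

Overall, product flow = 3886 t/h.
dye in = 1064×0.161 + 1780×0.405 + 1042×0.773 = 1697.7 t/h.
dye fraction in K = 0.437.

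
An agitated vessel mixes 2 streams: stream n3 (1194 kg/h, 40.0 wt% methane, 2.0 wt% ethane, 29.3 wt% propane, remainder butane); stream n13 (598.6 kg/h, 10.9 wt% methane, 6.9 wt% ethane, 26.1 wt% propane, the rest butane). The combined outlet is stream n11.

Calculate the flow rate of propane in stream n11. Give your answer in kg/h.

506.1 kg/h

propane out = propane in = 1194×0.293 + 598.6×0.261 = 506.08 kg/h.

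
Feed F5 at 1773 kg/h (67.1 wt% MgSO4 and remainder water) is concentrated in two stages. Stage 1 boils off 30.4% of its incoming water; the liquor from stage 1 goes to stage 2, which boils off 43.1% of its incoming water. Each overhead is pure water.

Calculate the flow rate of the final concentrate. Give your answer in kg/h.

1421 kg/h

water in feed = 1773×0.329 = 583.32 kg/h.
After stage 1: water left = (1−0.304)×583.32 = 405.99; stream total = 1595.7 kg/h.
After stage 2: water left = (1−0.431)×405.99 = 231.01; final concentrate = 1420.7 kg/h.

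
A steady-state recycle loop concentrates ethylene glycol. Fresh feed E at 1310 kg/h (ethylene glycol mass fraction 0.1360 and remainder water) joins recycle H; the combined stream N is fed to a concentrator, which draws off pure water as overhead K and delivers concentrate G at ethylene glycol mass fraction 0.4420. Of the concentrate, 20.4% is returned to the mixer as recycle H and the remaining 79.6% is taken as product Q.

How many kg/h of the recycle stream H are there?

Overall ethylene glycol balance (none leaves overhead): ethylene glycol in fresh feed = ethylene glycol in product, i.e. 1310×0.136 = (1−0.204)·G·0.442.
G = 178.16/(0.442×0.796) = 506.38 kg/h.
Recycle H = 0.204×506.38 = 103.3 kg/h.

103.3 kg/h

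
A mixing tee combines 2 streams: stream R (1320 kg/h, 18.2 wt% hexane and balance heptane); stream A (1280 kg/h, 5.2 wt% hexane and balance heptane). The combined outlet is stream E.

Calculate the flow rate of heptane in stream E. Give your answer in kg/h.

2293 kg/h

heptane out = heptane in = 1320×0.818 + 1280×0.948 = 2293.2 kg/h.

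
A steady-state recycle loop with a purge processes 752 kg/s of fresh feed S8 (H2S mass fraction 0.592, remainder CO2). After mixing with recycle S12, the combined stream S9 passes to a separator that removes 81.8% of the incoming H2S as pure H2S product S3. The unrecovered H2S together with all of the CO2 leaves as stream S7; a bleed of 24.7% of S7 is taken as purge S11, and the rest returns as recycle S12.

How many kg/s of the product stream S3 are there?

H2S in S9: m_A = 752×0.592 + (1−0.247)·(1−0.818)·m_A, so m_A = 445.18/0.8630 = 515.88 kg/s.
Product S3 = 0.818×515.88 = 421.99 kg/s.

422 kg/s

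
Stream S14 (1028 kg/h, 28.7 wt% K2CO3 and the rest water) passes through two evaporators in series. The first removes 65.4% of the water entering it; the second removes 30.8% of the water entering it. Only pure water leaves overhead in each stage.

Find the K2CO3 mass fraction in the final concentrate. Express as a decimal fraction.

0.6270

water in feed = 1028×0.713 = 732.96 kg/h.
After stage 1: water left = (1−0.654)×732.96 = 253.61; stream total = 548.64 kg/h.
After stage 2: water left = (1−0.308)×253.61 = 175.5; final concentrate = 470.53 kg/h.
K2CO3 fraction = 295.04/470.53 = 0.6270.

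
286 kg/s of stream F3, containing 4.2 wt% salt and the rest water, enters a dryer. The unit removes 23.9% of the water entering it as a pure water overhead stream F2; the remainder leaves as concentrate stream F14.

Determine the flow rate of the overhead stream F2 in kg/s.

water entering = 286×0.958 = 273.99 kg/s; overhead removed = 0.239×273.99 = 65.483 kg/s.

65.48 kg/s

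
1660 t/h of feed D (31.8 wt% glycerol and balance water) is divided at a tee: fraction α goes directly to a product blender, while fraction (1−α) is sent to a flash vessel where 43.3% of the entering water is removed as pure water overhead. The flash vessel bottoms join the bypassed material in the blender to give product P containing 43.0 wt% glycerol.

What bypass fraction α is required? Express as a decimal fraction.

All 1660×0.318 = 527.88 t/h of glycerol reaches P, so P = 527.88/0.430 = 1227.6 t/h and vapour = 432.37 t/h.
The evaporator receives (1−α)·1660 of feed at 0.682 water and removes 0.433 of that water:
0.433×0.682×(1−α)×1660 = 432.37
(1−α) = 432.37/490.21 = 0.8820;  α = 0.1180.

0.118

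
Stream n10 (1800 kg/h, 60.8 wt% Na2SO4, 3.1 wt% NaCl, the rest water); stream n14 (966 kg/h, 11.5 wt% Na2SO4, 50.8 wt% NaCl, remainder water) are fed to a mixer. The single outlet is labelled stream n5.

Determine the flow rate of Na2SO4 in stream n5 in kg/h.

1205 kg/h

Na2SO4 out = Na2SO4 in = 1800×0.608 + 966×0.115 = 1205.5 kg/h.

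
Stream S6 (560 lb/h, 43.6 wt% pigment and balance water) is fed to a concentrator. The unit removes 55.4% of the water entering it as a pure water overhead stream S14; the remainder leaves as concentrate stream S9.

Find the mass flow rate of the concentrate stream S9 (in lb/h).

water entering = 560×0.564 = 315.84 lb/h; overhead removed = 0.554×315.84 = 174.98 lb/h.
Concentrate = 560 − 174.98 = 385.02 lb/h.

385 lb/h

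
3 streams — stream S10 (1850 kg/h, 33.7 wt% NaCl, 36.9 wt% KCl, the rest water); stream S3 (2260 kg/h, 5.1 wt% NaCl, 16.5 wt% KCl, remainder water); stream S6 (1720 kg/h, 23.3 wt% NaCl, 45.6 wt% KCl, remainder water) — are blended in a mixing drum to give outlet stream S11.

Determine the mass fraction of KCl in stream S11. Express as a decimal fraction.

Total flow out = 1850 + 2260 + 1720 = 5830 kg/h.
KCl in = 1850×0.369 + 2260×0.165 + 1720×0.456 = 1839.9 kg/h.
KCl mass fraction in S11 = 1839.9/5830 = 0.316.

0.316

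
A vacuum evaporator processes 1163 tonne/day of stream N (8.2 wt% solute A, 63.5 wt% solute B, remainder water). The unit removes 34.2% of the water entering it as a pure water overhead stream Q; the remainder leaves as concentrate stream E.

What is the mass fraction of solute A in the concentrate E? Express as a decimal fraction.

0.091

solute A is not removed: 1163×0.082 = 95.366 tonne/day of solute A enters E.
water entering = 1163×0.283 = 329.13 tonne/day; overhead removed = 0.342×329.13 = 112.56 tonne/day.
Concentrate = 1163 − 112.56 = 1050.4 tonne/day.
Mass fraction = 95.366/1050.4 = 0.091.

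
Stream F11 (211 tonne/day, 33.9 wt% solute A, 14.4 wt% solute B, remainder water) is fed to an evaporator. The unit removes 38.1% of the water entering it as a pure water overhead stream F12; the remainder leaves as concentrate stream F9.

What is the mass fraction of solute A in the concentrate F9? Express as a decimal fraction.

solute A is not removed: 211×0.339 = 71.529 tonne/day of solute A enters F9.
water entering = 211×0.517 = 109.09 tonne/day; overhead removed = 0.381×109.09 = 41.562 tonne/day.
Concentrate = 211 − 41.562 = 169.44 tonne/day.
Mass fraction = 71.529/169.44 = 0.4222.

0.4222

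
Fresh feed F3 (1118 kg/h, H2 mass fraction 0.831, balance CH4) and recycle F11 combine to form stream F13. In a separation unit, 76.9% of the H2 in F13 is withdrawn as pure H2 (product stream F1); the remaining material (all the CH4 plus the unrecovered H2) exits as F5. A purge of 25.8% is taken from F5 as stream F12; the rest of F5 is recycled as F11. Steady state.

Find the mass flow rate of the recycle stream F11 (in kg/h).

CH4 enters only via F3 and leaves only via the purge: 1118×0.169 = 0.258×(CH4 in F5), and the separation unit passes all CH4, so CH4 in F13 = CH4 in F5 = 732.33 kg/h.
H2 in F13: m_A = 1118×0.831 + (1−0.258)·(1−0.769)·m_A, so m_A = 929.06/0.8286 = 1121.2 kg/h.
F5 = (1−0.769)×1121.2 + 732.33 = 991.34 kg/h.
Recycle F11 = (1−0.258)×991.34 = 735.57 kg/h.

735.6 kg/h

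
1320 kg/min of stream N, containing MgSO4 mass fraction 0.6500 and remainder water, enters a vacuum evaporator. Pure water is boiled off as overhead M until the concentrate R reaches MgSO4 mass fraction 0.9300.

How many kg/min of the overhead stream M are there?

397.4 kg/min

MgSO4 is conserved: 1320×0.650 = 858 kg/min all reports to the concentrate.
Concentrate = 858/(target fraction) = 922.58 kg/min.
Overhead = 1320 − 922.58 = 397.42 kg/min.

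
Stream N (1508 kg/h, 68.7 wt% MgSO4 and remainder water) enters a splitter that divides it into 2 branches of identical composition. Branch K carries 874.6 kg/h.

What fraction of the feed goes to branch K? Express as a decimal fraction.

Fraction to K = 874.6/1508 = 0.5800.

0.580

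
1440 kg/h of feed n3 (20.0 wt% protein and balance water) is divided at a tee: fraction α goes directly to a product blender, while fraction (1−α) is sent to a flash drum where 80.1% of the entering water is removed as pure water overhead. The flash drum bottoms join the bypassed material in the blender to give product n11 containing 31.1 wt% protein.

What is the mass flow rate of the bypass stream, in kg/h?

All 1440×0.200 = 288 kg/h of protein reaches n11, so n11 = 288/0.311 = 926.05 kg/h and vapour = 513.95 kg/h.
The evaporator receives (1−α)·1440 of feed at 0.800 water and removes 0.801 of that water:
0.801×0.800×(1−α)×1440 = 513.95
(1−α) = 513.95/922.75 = 0.5570;  α = 0.4430.
Bypass flow = 0.4430×1440 = 637.95 kg/h.

637.9 kg/h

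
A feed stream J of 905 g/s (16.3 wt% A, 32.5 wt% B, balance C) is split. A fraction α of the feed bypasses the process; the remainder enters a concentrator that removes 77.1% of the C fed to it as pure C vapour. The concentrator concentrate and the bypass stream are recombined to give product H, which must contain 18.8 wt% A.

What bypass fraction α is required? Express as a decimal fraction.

0.663

All 905×0.163 = 147.52 g/s of A reaches H, so H = 147.52/0.188 = 784.65 g/s and vapour = 120.35 g/s.
The evaporator receives (1−α)·905 of feed at 0.512 C and removes 0.771 of that C:
0.771×0.512×(1−α)×905 = 120.35
(1−α) = 120.35/357.25 = 0.3369;  α = 0.6631.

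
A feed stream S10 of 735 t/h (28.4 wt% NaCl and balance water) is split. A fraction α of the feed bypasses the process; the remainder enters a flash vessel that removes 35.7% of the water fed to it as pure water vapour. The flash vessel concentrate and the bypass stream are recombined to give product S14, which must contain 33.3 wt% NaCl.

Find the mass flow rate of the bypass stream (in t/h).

311.9 t/h

All 735×0.284 = 208.74 t/h of NaCl reaches S14, so S14 = 208.74/0.333 = 626.85 t/h and vapour = 108.15 t/h.
The evaporator receives (1−α)·735 of feed at 0.716 water and removes 0.357 of that water:
0.357×0.716×(1−α)×735 = 108.15
(1−α) = 108.15/187.87 = 0.5757;  α = 0.4243.
Bypass flow = 0.4243×735 = 311.89 t/h.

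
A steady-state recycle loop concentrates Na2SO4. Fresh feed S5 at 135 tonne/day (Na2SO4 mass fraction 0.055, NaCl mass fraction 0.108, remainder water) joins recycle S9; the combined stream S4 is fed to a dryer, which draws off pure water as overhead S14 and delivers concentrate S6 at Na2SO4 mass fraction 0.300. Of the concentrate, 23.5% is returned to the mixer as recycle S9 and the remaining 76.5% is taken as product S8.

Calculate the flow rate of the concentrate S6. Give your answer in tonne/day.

32.35 tonne/day

Overall Na2SO4 balance (none leaves overhead): Na2SO4 in fresh feed = Na2SO4 in product, i.e. 135×0.055 = (1−0.235)·S6·0.300.
S6 = 7.425/(0.300×0.765) = 32.353 tonne/day.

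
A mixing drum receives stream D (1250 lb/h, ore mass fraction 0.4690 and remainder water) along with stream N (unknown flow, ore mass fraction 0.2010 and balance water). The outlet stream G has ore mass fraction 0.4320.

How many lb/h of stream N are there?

Let N be the unknown flow. Total out = 1250 + N.
ore balance: 586.25 + 0.201·N = 0.432·(1250 + N)
(0.201 − 0.432)·N = 0.432×1250 − 586.25 = -46.25
N = -46.25 / -0.231 = 200.22 lb/h

200.2 lb/h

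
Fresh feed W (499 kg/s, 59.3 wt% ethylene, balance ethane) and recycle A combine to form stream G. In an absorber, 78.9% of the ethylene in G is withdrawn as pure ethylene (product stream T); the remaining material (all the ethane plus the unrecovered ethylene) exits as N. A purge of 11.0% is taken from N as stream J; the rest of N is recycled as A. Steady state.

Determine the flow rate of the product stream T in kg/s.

287.5 kg/s

ethylene in G: m_A = 499×0.593 + (1−0.110)·(1−0.789)·m_A, so m_A = 295.91/0.8122 = 364.32 kg/s.
Product T = 0.789×364.32 = 287.45 kg/s.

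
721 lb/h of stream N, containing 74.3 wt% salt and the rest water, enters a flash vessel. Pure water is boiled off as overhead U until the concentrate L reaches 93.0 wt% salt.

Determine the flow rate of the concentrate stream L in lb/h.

576 lb/h

salt is conserved: 721×0.743 = 535.7 lb/h all reports to the concentrate.
Concentrate = 535.7/(target fraction) = 576.02 lb/h.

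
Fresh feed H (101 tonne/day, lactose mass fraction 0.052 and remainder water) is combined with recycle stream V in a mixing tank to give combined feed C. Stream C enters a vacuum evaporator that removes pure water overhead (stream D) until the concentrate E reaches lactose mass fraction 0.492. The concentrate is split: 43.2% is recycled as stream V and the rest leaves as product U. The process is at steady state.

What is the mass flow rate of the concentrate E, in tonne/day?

Overall lactose balance (none leaves overhead): lactose in fresh feed = lactose in product, i.e. 101×0.052 = (1−0.432)·E·0.492.
E = 5.252/(0.492×0.568) = 18.794 tonne/day.

18.79 tonne/day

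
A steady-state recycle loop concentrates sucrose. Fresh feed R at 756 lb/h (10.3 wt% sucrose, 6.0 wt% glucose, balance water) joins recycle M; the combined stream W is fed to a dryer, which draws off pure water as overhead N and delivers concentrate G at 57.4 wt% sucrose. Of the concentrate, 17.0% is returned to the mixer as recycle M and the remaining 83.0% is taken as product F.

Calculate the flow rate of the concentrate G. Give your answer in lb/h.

163.4 lb/h

Overall sucrose balance (none leaves overhead): sucrose in fresh feed = sucrose in product, i.e. 756×0.103 = (1−0.170)·G·0.574.
G = 77.868/(0.574×0.830) = 163.44 lb/h.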